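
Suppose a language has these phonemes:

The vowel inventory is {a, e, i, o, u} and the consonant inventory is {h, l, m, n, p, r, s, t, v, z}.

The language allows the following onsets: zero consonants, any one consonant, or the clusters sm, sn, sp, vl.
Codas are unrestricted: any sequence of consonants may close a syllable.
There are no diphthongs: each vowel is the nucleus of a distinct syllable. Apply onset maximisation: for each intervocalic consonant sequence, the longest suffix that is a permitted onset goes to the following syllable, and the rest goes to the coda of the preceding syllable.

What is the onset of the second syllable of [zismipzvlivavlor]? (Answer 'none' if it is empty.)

sm

Vowels present: i, i, i, a, o; each is a nucleus, giving 5 syllables.
/i…i/ gap (V1→V2): cluster /sm/ — /sm/ is itself a permitted onset, so the whole cluster goes right; preceding coda = ∅.
/i…i/ gap (V2→V3): /pzvl/ splits as /pz/ + /vl/ (/vl/ is the longest suffix that is a licit onset).
/i…a/ gap (V3→V4): /v/ → onset of the next syllable (single consonants are always licit onsets).
/a…o/ gap (V4→V5): cluster /vl/ — /vl/ is itself a permitted onset, so the whole cluster goes right; preceding coda = ∅.
Result: zi.smipz.vli.va.vlor.
Syllable 2 is /smipz/: onset /sm/, nucleus /i/, coda /pz/.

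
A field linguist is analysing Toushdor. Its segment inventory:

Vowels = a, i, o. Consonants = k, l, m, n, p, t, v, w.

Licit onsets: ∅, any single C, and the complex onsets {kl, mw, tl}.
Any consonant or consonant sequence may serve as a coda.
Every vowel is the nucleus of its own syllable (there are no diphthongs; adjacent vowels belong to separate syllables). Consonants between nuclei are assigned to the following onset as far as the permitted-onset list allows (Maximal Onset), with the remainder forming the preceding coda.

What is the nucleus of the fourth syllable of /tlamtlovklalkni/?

i

Vowels present: a, o, a, i; each is a nucleus, giving 4 syllables.
The fourth nucleus (vowel 4 from the left) is /i/.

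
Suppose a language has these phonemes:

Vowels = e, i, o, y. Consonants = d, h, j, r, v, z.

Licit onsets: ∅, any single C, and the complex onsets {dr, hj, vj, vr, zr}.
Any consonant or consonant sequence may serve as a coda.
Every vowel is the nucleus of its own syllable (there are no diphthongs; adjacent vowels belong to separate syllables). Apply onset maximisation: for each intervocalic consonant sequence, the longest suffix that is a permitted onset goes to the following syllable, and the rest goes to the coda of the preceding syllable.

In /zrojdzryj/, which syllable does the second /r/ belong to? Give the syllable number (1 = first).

Nuclei (vowels): o, y → 2 syllables.
σ1/σ2 boundary: cluster /jdzr/ — the longest permitted-onset suffix is /zr/; onset = /zr/, preceding coda = /jd/.
Putting it together: zrojd.zryj.
The second /r/ is in the onset of syllable 2 (/zryj/).

2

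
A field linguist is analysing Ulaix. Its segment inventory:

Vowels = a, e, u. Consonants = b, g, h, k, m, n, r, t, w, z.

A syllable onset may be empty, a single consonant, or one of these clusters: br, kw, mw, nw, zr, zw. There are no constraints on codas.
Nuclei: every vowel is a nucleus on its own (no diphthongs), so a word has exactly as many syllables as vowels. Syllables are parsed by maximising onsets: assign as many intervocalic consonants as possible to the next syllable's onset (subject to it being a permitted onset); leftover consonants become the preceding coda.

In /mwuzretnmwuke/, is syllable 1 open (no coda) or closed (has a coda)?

Nuclei (vowels): u, e, u, e → 4 syllables.
σ1/σ2 boundary: /zr/ — entire cluster is a permitted onset → onset /zr/, coda ∅.
σ2/σ3 boundary: cluster /tnmw/ — the longest permitted-onset suffix is /mw/; onset = /mw/, preceding coda = /tn/.
σ3/σ4 boundary: just /k/ — single C goes to the following onset.
So the parse is mwu.zretn.mwu.ke.
Syllable 1 is /mwu/; it ends in its nucleus with no coda, so it is open.

open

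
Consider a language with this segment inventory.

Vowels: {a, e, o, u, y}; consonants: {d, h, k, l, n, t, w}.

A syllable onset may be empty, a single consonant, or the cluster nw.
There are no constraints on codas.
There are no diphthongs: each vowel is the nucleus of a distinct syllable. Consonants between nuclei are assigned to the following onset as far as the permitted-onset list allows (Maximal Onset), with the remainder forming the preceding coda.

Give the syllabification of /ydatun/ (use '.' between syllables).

y.da.tun

Nuclei (vowels): y, a, u → 3 syllables.
V1 /y/ – V2 /a/: just /d/ — single C goes to the following onset.
V2 /a/ – V3 /u/: /t/ → onset of the next syllable (single consonants are always licit onsets).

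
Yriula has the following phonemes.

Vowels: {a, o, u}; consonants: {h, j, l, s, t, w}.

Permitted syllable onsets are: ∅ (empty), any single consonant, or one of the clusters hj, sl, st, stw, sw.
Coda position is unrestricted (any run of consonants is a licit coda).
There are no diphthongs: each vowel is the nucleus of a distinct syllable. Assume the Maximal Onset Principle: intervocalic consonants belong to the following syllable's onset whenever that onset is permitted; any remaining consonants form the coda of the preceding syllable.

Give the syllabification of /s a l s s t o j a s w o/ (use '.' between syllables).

Nuclei (vowels): a, o, a, o → 4 syllables.
Between /a/ (V1) and /o/ (V2): /lsst/ — longest licit onset from the right is /st/, leaving /ls/ as coda.
Between /o/ (V2) and /a/ (V3): just /j/ — single C goes to the following onset.
Between /a/ (V3) and /o/ (V4): cluster /sw/ — /sw/ is itself a permitted onset, so the whole cluster goes right; preceding coda = ∅.

sals.sto.ja.swo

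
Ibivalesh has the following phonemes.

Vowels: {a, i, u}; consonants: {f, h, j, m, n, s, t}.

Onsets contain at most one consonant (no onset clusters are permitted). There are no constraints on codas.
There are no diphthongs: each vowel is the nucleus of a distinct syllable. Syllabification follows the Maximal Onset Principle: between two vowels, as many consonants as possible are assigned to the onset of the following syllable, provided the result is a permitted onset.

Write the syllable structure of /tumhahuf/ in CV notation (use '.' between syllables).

Vowels present: u, a, u; each is a nucleus, giving 3 syllables.
/u…a/ gap (V1→V2): /mh/; trying suffixes from longest down, /h/ is the first permitted one, so coda /m/ | onset /h/.
/a…u/ gap (V2→V3): just /h/ — single C goes to the following onset.
Putting it together: tum.ha.huf.
Mapping each syllable to C/V: /tum/ → CVC, /ha/ → CV, /huf/ → CVC.

CVC.CV.CVC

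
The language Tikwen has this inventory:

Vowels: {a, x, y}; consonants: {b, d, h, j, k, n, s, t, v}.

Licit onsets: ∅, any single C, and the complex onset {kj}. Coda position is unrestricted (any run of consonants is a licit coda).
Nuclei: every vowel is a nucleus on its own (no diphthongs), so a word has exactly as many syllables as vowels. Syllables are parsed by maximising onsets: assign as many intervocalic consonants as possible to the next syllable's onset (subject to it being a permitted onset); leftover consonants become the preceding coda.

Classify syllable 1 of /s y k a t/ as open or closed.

open

Nuclei (vowels): y, a → 2 syllables.
σ1/σ2 boundary: /k/ is a single consonant, so it becomes the next onset.
Putting it together: sy.kat.
Syllable 1 is /sy/; it ends in its nucleus with no coda, so it is open.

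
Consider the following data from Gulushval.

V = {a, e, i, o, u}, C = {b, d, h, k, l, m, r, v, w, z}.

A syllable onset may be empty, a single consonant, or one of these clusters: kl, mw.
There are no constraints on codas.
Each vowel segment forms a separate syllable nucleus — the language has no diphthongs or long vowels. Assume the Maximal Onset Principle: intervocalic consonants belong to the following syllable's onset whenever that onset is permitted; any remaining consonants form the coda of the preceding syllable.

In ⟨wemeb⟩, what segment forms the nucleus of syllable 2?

Vowels present: e, e; each is a nucleus, giving 2 syllables.
The second nucleus (vowel 2 from the left) is /e/.

e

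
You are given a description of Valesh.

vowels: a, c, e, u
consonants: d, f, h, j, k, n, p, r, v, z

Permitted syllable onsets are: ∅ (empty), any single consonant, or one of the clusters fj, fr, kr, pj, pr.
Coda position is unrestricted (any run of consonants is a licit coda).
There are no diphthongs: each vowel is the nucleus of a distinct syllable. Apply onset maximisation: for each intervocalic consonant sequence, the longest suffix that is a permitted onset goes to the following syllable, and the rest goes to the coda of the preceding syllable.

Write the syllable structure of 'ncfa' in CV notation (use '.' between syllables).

The vowels are c, a — 2 nuclei, so 2 syllables.
Between /c/ (V1) and /a/ (V2): just /f/ — single C goes to the following onset.
Result: nc.fa.
Mapping each syllable to C/V: /nc/ → CV, /fa/ → CV.

CV.CV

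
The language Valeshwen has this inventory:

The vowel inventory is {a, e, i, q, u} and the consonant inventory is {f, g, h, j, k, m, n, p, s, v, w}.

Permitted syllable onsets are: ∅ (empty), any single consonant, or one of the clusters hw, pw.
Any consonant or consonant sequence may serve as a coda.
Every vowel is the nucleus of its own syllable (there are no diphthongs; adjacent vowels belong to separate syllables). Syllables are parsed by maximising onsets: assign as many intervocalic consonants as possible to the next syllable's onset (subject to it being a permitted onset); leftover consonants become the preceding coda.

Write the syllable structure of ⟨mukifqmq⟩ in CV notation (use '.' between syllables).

The vowels are u, i, q, q — 4 nuclei, so 4 syllables.
Between /u/ (V1) and /i/ (V2): just /k/ — single C goes to the following onset.
Between /i/ (V2) and /q/ (V3): /f/ is a single consonant, so it becomes the next onset.
Between /q/ (V3) and /q/ (V4): /m/ is a single consonant, so it becomes the next onset.
So the parse is mu.ki.fq.mq.
Mapping each syllable to C/V: /mu/ → CV, /ki/ → CV, /fq/ → CV, /mq/ → CV.

CV.CV.CV.CV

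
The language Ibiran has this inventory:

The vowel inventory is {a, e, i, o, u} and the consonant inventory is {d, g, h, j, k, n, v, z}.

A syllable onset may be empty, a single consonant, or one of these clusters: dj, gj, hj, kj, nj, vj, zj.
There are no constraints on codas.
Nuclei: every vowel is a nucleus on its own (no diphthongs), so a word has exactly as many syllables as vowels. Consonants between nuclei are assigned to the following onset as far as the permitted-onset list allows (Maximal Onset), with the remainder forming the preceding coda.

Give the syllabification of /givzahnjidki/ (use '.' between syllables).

The vowels are i, a, i, i — 4 nuclei, so 4 syllables.
/i…a/ gap (V1→V2): /vz/; trying suffixes from longest down, /z/ is the first permitted one, so coda /v/ | onset /z/.
/a…i/ gap (V2→V3): /hnj/ — longest licit onset from the right is /nj/, leaving /h/ as coda.
/i…i/ gap (V3→V4): cluster /dk/ — the longest permitted-onset suffix is /k/; onset = /k/, preceding coda = /d/.

giv.zah.njid.ki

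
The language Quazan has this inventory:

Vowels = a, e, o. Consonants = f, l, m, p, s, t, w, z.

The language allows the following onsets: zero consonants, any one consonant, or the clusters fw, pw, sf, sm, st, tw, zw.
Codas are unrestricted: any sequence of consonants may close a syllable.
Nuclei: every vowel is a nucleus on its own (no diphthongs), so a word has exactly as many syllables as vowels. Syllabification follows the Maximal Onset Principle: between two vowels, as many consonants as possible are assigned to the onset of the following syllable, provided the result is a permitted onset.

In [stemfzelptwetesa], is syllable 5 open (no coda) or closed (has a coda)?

Vowels present: e, e, e, e, a; each is a nucleus, giving 5 syllables.
/e…e/ gap (V1→V2): /mfz/; trying suffixes from longest down, /z/ is the first permitted one, so coda /mf/ | onset /z/.
/e…e/ gap (V2→V3): /lptw/ — longest licit onset from the right is /tw/, leaving /lp/ as coda.
/e…e/ gap (V3→V4): /t/ → onset of the next syllable (single consonants are always licit onsets).
/e…a/ gap (V4→V5): just /s/ — single C goes to the following onset.
Result: stemf.zelp.twe.te.sa.
Syllable 5 is /sa/; it ends in its nucleus with no coda, so it is open.

open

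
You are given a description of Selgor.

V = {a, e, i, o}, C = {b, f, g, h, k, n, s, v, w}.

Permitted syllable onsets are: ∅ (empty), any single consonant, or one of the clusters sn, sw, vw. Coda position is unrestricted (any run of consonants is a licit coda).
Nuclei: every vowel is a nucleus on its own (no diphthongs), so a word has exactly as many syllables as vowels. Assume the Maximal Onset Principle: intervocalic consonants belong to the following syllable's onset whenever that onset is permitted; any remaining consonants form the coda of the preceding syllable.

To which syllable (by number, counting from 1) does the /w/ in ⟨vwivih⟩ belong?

Nuclei (vowels): i, i → 2 syllables.
Between /i/ (V1) and /i/ (V2): /v/ → onset of the next syllable (single consonants are always licit onsets).
So the parse is vwi.vih.
The /w/ is in the onset of syllable 1 (/vwi/).

1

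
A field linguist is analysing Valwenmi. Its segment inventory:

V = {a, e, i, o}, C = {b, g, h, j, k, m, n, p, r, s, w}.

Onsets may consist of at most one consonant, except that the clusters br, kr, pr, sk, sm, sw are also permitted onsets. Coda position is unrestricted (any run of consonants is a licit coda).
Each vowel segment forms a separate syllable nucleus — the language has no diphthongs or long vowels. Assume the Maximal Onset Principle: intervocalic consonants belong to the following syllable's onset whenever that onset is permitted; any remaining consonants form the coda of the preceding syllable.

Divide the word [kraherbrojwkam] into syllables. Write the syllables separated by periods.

Nuclei (vowels): a, e, o, a → 4 syllables.
V1 /a/ – V2 /e/: /h/ → onset of the next syllable (single consonants are always licit onsets).
V2 /e/ – V3 /o/: cluster /rbr/ — the longest permitted-onset suffix is /br/; onset = /br/, preceding coda = /r/.
V3 /o/ – V4 /a/: /jwk/ splits as /jw/ + /k/ (/k/ is the longest suffix that is a licit onset).

kra.her.brojw.kam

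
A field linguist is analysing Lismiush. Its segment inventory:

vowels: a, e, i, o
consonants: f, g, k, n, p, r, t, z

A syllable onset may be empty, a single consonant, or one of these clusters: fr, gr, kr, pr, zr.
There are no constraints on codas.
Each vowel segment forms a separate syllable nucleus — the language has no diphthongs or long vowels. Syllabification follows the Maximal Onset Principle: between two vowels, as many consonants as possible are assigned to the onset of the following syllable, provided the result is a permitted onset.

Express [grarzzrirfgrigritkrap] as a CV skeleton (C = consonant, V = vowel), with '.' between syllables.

CCVCC.CCVCC.CCV.CCVC.CCVC

Vowels present: a, i, i, i, a; each is a nucleus, giving 5 syllables.
σ1/σ2 boundary: /rzzr/ splits as /rz/ + /zr/ (/zr/ is the longest suffix that is a licit onset).
σ2/σ3 boundary: /rfgr/ — longest licit onset from the right is /gr/, leaving /rf/ as coda.
σ3/σ4 boundary: /gr/ — entire cluster is a permitted onset → onset /gr/, coda ∅.
σ4/σ5 boundary: cluster /tkr/ — the longest permitted-onset suffix is /kr/; onset = /kr/, preceding coda = /t/.
Putting it together: grarz.zrirf.gri.grit.krap.
Mapping each syllable to C/V: /grarz/ → CCVCC, /zrirf/ → CCVCC, /gri/ → CCV, /grit/ → CCVC, /krap/ → CCVC.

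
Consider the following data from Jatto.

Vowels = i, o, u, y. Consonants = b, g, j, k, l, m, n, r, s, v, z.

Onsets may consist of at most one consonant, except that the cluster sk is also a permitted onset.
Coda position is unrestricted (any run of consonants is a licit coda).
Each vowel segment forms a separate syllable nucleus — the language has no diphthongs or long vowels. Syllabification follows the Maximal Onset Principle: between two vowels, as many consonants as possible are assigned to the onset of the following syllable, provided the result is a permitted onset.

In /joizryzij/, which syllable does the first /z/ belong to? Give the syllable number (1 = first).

The vowels are o, i, y, i — 4 nuclei, so 4 syllables.
Between /o/ (V1) and /i/ (V2): nothing intervenes; syllable break is V.V.
Between /i/ (V2) and /y/ (V3): /zr/; trying suffixes from longest down, /r/ is the first permitted one, so coda /z/ | onset /r/.
Between /y/ (V3) and /i/ (V4): /z/ is a single consonant, so it becomes the next onset.
So the parse is jo.iz.ry.zij.
The first /z/ is in the coda of syllable 2 (/iz/).

2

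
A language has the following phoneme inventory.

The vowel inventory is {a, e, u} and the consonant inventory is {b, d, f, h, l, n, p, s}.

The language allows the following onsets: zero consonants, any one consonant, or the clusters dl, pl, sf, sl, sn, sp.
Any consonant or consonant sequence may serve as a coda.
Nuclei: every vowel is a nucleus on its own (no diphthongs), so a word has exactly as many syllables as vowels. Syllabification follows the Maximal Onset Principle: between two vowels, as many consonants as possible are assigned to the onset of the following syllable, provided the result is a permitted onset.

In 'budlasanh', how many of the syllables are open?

2

The vowels are u, a, a — 3 nuclei, so 3 syllables.
Between /u/ (V1) and /a/ (V2): /dl/ — entire cluster is a permitted onset → onset /dl/, coda ∅.
Between /a/ (V2) and /a/ (V3): just /s/ — single C goes to the following onset.
So the parse is bu.dla.sanh.
Classifying each syllable: /bu/ (open), /dla/ (open), /sanh/ (closed).
Open syllables: 2.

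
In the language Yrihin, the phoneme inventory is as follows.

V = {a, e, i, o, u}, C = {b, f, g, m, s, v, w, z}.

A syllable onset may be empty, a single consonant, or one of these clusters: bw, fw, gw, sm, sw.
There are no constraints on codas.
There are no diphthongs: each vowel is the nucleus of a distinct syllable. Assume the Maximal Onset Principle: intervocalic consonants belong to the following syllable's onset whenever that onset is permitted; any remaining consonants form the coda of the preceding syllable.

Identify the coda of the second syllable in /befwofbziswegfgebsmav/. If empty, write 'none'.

Vowels present: e, o, i, e, e, a; each is a nucleus, giving 6 syllables.
σ1/σ2 boundary: cluster /fw/ — /fw/ is itself a permitted onset, so the whole cluster goes right; preceding coda = ∅.
σ2/σ3 boundary: cluster /fbz/ — the longest permitted-onset suffix is /z/; onset = /z/, preceding coda = /fb/.
σ3/σ4 boundary: /sw/ is a licit onset in full, so it all attaches to the next syllable.
σ4/σ5 boundary: /gfg/ splits as /gf/ + /g/ (/g/ is the longest suffix that is a licit onset).
σ5/σ6 boundary: cluster /bsm/ — the longest permitted-onset suffix is /sm/; onset = /sm/, preceding coda = /b/.
Putting it together: be.fwofb.zi.swegf.geb.smav.
Syllable 2 is /fwofb/: onset /fw/, nucleus /o/, coda /fb/.

fb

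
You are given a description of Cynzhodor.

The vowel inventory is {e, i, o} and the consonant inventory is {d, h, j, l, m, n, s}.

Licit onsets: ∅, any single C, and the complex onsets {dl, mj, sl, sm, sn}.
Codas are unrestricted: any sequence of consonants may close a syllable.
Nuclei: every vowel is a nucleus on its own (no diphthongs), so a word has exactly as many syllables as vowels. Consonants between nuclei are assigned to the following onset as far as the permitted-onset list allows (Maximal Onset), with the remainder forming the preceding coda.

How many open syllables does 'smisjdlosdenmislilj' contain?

1

The vowels are i, o, e, i, i — 5 nuclei, so 5 syllables.
σ1/σ2 boundary: /sjdl/ — longest licit onset from the right is /dl/, leaving /sj/ as coda.
σ2/σ3 boundary: cluster /sd/ — the longest permitted-onset suffix is /d/; onset = /d/, preceding coda = /s/.
σ3/σ4 boundary: cluster /nm/ — the longest permitted-onset suffix is /m/; onset = /m/, preceding coda = /n/.
σ4/σ5 boundary: /sl/ — entire cluster is a permitted onset → onset /sl/, coda ∅.
So the parse is smisj.dlos.den.mi.slilj.
Classifying each syllable: /smisj/ (closed), /dlos/ (closed), /den/ (closed), /mi/ (open), /slilj/ (closed).
Open syllables: 1.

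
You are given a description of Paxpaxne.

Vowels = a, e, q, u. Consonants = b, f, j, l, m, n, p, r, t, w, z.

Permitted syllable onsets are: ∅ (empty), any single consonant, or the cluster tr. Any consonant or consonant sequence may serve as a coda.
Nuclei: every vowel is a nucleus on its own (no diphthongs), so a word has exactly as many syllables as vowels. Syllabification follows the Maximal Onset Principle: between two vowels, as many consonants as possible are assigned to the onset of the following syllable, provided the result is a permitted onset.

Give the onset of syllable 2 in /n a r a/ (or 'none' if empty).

r

Vowels present: a, a; each is a nucleus, giving 2 syllables.
V1 /a/ – V2 /a/: just /r/ — single C goes to the following onset.
Result: na.ra.
Syllable 2 is /ra/: onset /r/, nucleus /a/, coda ∅.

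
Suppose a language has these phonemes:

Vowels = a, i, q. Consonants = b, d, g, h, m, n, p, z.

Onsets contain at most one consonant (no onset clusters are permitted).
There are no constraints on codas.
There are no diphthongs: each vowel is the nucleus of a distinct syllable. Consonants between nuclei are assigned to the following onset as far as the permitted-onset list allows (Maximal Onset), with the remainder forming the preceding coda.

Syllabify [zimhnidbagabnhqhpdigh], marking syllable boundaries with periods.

zimh.nid.ba.gabn.hqhp.digh

Nuclei (vowels): i, i, a, a, q, i → 6 syllables.
Between /i/ (V1) and /i/ (V2): /mhn/ — longest licit onset from the right is /n/, leaving /mh/ as coda.
Between /i/ (V2) and /a/ (V3): cluster /db/ — the longest permitted-onset suffix is /b/; onset = /b/, preceding coda = /d/.
Between /a/ (V3) and /a/ (V4): /g/ is a single consonant, so it becomes the next onset.
Between /a/ (V4) and /q/ (V5): /bnh/ — longest licit onset from the right is /h/, leaving /bn/ as coda.
Between /q/ (V5) and /i/ (V6): /hpd/ — longest licit onset from the right is /d/, leaving /hp/ as coda.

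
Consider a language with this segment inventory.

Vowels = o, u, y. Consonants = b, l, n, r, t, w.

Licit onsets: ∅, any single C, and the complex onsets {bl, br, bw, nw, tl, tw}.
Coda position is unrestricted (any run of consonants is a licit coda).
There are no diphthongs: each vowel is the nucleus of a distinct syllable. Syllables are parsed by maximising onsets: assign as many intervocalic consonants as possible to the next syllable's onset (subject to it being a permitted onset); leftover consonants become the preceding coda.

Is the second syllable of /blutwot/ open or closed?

closed

Nuclei (vowels): u, o → 2 syllables.
/u…o/ gap (V1→V2): cluster /tw/ — /tw/ is itself a permitted onset, so the whole cluster goes right; preceding coda = ∅.
So the parse is blu.twot.
Syllable 2 is /twot/ with coda /t/, so it is closed.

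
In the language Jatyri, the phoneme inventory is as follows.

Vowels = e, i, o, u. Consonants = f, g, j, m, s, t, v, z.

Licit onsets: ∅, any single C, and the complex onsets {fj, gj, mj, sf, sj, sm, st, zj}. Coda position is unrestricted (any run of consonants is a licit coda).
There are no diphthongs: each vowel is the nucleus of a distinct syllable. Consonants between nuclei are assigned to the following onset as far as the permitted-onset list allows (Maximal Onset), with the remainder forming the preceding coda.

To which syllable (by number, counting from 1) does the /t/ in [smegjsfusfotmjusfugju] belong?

Vowels present: e, u, o, u, u, u; each is a nucleus, giving 6 syllables.
V1 /e/ – V2 /u/: /gjsf/; trying suffixes from longest down, /sf/ is the first permitted one, so coda /gj/ | onset /sf/.
V2 /u/ – V3 /o/: /sf/ is a licit onset in full, so it all attaches to the next syllable.
V3 /o/ – V4 /u/: /tmj/; trying suffixes from longest down, /mj/ is the first permitted one, so coda /t/ | onset /mj/.
V4 /u/ – V5 /u/: /sf/ — entire cluster is a permitted onset → onset /sf/, coda ∅.
V5 /u/ – V6 /u/: /gj/ — entire cluster is a permitted onset → onset /gj/, coda ∅.
Syllabification: smegj.sfu.sfot.mju.sfu.gju.
The /t/ is in the coda of syllable 3 (/sfot/).

3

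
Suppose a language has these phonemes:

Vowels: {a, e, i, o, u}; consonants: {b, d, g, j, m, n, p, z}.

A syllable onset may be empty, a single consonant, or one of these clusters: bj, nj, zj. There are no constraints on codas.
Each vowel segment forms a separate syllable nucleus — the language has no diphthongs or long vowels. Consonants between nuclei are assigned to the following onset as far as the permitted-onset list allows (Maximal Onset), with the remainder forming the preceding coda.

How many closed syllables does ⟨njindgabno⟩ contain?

Nuclei (vowels): i, a, o → 3 syllables.
/i…a/ gap (V1→V2): /ndg/ splits as /nd/ + /g/ (/g/ is the longest suffix that is a licit onset).
/a…o/ gap (V2→V3): cluster /bn/ — the longest permitted-onset suffix is /n/; onset = /n/, preceding coda = /b/.
Result: njind.gab.no.
Classifying each syllable: /njind/ (closed), /gab/ (closed), /no/ (open).
Closed syllables: 2.

2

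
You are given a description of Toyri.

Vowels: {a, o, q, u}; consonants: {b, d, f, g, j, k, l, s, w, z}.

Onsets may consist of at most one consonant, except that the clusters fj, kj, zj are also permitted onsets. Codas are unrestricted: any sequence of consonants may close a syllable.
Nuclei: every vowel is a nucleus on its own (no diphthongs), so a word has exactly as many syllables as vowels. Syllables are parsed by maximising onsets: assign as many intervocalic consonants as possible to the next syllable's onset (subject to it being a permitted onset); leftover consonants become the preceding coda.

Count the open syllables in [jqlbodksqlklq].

Vowels present: q, o, q, q; each is a nucleus, giving 4 syllables.
/q…o/ gap (V1→V2): /lb/ — longest licit onset from the right is /b/, leaving /l/ as coda.
/o…q/ gap (V2→V3): /dks/; trying suffixes from longest down, /s/ is the first permitted one, so coda /dk/ | onset /s/.
/q…q/ gap (V3→V4): /lkl/ splits as /lk/ + /l/ (/l/ is the longest suffix that is a licit onset).
So the parse is jql.bodk.sqlk.lq.
Classifying each syllable: /jql/ (closed), /bodk/ (closed), /sqlk/ (closed), /lq/ (open).
Open syllables: 1.

1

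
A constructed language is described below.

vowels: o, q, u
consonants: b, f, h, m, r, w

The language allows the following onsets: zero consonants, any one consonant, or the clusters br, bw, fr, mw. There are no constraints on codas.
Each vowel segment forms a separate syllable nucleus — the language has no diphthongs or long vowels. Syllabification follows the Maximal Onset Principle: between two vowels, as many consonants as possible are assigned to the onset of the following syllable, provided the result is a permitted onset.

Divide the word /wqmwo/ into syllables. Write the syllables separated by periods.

Nuclei (vowels): q, o → 2 syllables.
V1 /q/ – V2 /o/: /mw/ is a licit onset in full, so it all attaches to the next syllable.

wq.mwo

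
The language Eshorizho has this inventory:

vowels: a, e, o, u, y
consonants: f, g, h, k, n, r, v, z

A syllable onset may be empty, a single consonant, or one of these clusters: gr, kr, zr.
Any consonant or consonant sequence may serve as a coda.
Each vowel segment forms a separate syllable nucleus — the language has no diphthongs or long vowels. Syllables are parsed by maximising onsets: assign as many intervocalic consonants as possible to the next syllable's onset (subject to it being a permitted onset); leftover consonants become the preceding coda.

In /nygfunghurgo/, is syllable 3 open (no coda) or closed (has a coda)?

closed

The vowels are y, u, u, o — 4 nuclei, so 4 syllables.
V1 /y/ – V2 /u/: /gf/ — longest licit onset from the right is /f/, leaving /g/ as coda.
V2 /u/ – V3 /u/: /ngh/ splits as /ng/ + /h/ (/h/ is the longest suffix that is a licit onset).
V3 /u/ – V4 /o/: /rg/ — longest licit onset from the right is /g/, leaving /r/ as coda.
Result: nyg.fung.hur.go.
Syllable 3 is /hur/ with coda /r/, so it is closed.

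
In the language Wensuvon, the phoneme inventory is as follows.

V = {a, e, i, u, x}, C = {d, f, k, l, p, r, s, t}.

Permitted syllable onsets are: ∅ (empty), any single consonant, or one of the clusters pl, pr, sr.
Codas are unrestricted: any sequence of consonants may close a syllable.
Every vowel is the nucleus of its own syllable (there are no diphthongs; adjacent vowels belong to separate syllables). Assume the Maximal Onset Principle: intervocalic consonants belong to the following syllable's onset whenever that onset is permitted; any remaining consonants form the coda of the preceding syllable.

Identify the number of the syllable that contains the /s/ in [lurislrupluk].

The vowels are u, i, u, u — 4 nuclei, so 4 syllables.
Between /u/ (V1) and /i/ (V2): /r/ → onset of the next syllable (single consonants are always licit onsets).
Between /i/ (V2) and /u/ (V3): /slr/; trying suffixes from longest down, /r/ is the first permitted one, so coda /sl/ | onset /r/.
Between /u/ (V3) and /u/ (V4): /pl/ — entire cluster is a permitted onset → onset /pl/, coda ∅.
So the parse is lu.risl.ru.pluk.
The /s/ is in the coda of syllable 2 (/risl/).

2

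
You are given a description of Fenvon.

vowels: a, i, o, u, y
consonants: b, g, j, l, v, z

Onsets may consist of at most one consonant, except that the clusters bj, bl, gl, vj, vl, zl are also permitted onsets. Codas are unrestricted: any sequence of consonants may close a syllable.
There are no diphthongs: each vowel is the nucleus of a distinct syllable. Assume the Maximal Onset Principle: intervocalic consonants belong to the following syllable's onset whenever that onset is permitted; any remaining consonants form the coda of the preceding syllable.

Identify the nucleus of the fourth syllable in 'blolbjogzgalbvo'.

The vowels are o, o, a, o — 4 nuclei, so 4 syllables.
The fourth nucleus (vowel 4 from the left) is /o/.

o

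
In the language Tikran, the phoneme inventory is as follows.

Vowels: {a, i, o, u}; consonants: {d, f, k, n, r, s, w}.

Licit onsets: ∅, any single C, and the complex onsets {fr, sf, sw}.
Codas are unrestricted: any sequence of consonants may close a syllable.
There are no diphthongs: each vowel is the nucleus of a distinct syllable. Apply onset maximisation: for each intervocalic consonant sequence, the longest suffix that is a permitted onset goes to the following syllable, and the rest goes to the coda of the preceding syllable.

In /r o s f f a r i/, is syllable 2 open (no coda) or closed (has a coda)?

open

Vowels present: o, a, i; each is a nucleus, giving 3 syllables.
/o…a/ gap (V1→V2): /sff/; trying suffixes from longest down, /f/ is the first permitted one, so coda /sf/ | onset /f/.
/a…i/ gap (V2→V3): just /r/ — single C goes to the following onset.
Result: rosf.fa.ri.
Syllable 2 is /fa/; it ends in its nucleus with no coda, so it is open.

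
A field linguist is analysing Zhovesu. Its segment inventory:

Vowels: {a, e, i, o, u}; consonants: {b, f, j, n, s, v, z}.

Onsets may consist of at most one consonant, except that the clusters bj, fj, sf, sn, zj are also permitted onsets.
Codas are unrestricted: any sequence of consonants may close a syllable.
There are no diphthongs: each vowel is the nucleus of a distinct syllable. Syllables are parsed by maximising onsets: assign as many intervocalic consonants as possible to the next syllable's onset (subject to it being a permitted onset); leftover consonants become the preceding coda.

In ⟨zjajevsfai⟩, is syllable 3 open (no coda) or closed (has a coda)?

Nuclei (vowels): a, e, a, i → 4 syllables.
/a…e/ gap (V1→V2): /j/ → onset of the next syllable (single consonants are always licit onsets).
/e…a/ gap (V2→V3): /vsf/; trying suffixes from longest down, /sf/ is the first permitted one, so coda /v/ | onset /sf/.
/a…i/ gap (V3→V4): hiatus — the boundary sits between the two vowels.
Putting it together: zja.jev.sfa.i.
Syllable 3 is /sfa/; it ends in its nucleus with no coda, so it is open.

open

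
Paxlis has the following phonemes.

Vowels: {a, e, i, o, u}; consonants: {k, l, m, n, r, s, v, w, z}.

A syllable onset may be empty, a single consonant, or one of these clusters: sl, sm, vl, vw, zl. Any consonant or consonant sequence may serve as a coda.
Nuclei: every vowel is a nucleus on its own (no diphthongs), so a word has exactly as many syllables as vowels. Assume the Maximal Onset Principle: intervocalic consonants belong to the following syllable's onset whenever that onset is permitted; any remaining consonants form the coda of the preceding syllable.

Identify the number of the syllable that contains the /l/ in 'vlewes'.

The vowels are e, e — 2 nuclei, so 2 syllables.
σ1/σ2 boundary: /w/ → onset of the next syllable (single consonants are always licit onsets).
So the parse is vle.wes.
The /l/ is in the onset of syllable 1 (/vle/).

1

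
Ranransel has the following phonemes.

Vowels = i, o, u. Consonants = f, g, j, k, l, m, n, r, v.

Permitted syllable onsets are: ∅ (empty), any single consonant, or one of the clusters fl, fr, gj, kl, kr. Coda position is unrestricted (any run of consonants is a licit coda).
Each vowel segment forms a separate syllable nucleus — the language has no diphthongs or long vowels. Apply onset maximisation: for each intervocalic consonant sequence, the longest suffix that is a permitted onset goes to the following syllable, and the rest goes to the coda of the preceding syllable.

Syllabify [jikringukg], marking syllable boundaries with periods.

ji.krin.gukg

The vowels are i, i, u — 3 nuclei, so 3 syllables.
Between /i/ (V1) and /i/ (V2): /kr/ — entire cluster is a permitted onset → onset /kr/, coda ∅.
Between /i/ (V2) and /u/ (V3): /ng/; trying suffixes from longest down, /g/ is the first permitted one, so coda /n/ | onset /g/.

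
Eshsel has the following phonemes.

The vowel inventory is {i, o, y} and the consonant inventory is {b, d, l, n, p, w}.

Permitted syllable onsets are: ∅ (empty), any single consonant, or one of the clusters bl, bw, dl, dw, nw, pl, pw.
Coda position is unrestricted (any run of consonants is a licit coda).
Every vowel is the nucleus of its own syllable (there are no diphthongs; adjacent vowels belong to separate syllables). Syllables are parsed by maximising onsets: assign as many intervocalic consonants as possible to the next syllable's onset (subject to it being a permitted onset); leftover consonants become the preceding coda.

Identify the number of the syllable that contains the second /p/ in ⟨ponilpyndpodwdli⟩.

3

The vowels are o, i, y, o, i — 5 nuclei, so 5 syllables.
σ1/σ2 boundary: /n/ → onset of the next syllable (single consonants are always licit onsets).
σ2/σ3 boundary: cluster /lp/ — the longest permitted-onset suffix is /p/; onset = /p/, preceding coda = /l/.
σ3/σ4 boundary: cluster /ndp/ — the longest permitted-onset suffix is /p/; onset = /p/, preceding coda = /nd/.
σ4/σ5 boundary: /dwdl/ — longest licit onset from the right is /dl/, leaving /dw/ as coda.
Result: po.nil.pynd.podw.dli.
The second /p/ is in the onset of syllable 3 (/pynd/).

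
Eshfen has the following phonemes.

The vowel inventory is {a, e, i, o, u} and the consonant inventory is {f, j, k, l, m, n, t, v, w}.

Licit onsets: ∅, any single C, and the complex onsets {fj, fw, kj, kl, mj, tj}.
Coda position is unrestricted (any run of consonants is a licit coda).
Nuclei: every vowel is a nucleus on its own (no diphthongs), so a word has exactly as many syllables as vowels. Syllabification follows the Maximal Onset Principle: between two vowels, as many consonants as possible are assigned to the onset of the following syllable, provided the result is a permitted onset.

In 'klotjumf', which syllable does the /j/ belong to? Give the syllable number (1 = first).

2

The vowels are o, u — 2 nuclei, so 2 syllables.
/o…u/ gap (V1→V2): /tj/ — entire cluster is a permitted onset → onset /tj/, coda ∅.
So the parse is klo.tjumf.
The /j/ is in the onset of syllable 2 (/tjumf/).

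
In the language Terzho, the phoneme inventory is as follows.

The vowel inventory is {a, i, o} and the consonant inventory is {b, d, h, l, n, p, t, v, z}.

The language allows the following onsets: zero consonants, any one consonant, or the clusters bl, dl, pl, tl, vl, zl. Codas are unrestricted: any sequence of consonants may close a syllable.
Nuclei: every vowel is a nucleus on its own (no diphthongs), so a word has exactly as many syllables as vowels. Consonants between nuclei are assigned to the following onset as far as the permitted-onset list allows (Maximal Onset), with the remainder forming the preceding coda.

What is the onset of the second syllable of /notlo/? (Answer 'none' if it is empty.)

Vowels present: o, o; each is a nucleus, giving 2 syllables.
/o…o/ gap (V1→V2): /tl/ is a licit onset in full, so it all attaches to the next syllable.
Result: no.tlo.
Syllable 2 is /tlo/: onset /tl/, nucleus /o/, coda ∅.

tl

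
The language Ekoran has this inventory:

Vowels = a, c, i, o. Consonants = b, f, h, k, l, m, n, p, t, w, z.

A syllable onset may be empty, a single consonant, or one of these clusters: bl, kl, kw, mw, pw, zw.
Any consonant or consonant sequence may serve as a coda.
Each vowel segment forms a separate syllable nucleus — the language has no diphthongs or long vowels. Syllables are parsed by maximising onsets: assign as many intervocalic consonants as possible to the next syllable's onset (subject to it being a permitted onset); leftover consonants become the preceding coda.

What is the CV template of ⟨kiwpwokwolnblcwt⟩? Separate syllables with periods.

CVC.CCV.CCVCC.CCVCC

The vowels are i, o, o, c — 4 nuclei, so 4 syllables.
V1 /i/ – V2 /o/: /wpw/ — longest licit onset from the right is /pw/, leaving /w/ as coda.
V2 /o/ – V3 /o/: /kw/ — entire cluster is a permitted onset → onset /kw/, coda ∅.
V3 /o/ – V4 /c/: cluster /lnbl/ — the longest permitted-onset suffix is /bl/; onset = /bl/, preceding coda = /ln/.
Syllabification: kiw.pwo.kwoln.blcwt.
Mapping each syllable to C/V: /kiw/ → CVC, /pwo/ → CCV, /kwoln/ → CCVCC, /blcwt/ → CCVCC.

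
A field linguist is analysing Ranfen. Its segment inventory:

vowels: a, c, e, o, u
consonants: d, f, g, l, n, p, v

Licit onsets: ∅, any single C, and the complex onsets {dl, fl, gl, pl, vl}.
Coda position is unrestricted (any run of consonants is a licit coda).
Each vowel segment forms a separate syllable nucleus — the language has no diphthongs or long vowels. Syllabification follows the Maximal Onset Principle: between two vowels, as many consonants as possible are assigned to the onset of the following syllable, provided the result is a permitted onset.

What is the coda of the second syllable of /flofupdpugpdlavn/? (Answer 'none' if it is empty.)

The vowels are o, u, u, a — 4 nuclei, so 4 syllables.
V1 /o/ – V2 /u/: /f/ → onset of the next syllable (single consonants are always licit onsets).
V2 /u/ – V3 /u/: /pdp/ — longest licit onset from the right is /p/, leaving /pd/ as coda.
V3 /u/ – V4 /a/: /gpdl/ — longest licit onset from the right is /dl/, leaving /gp/ as coda.
So the parse is flo.fupd.pugp.dlavn.
Syllable 2 is /fupd/: onset /f/, nucleus /u/, coda /pd/.

pd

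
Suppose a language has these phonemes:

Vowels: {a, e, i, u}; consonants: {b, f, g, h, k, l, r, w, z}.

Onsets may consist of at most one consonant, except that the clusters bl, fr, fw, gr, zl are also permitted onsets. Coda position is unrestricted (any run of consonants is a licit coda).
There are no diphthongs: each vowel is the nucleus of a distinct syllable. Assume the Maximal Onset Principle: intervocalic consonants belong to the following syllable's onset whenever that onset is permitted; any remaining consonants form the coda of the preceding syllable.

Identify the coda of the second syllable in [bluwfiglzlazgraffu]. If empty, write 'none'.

gl

Nuclei (vowels): u, i, a, a, u → 5 syllables.
/u…i/ gap (V1→V2): cluster /wf/ — the longest permitted-onset suffix is /f/; onset = /f/, preceding coda = /w/.
/i…a/ gap (V2→V3): cluster /glzl/ — the longest permitted-onset suffix is /zl/; onset = /zl/, preceding coda = /gl/.
/a…a/ gap (V3→V4): /zgr/ — longest licit onset from the right is /gr/, leaving /z/ as coda.
/a…u/ gap (V4→V5): /ff/ — longest licit onset from the right is /f/, leaving /f/ as coda.
So the parse is bluw.figl.zlaz.graf.fu.
Syllable 2 is /figl/: onset /f/, nucleus /i/, coda /gl/.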